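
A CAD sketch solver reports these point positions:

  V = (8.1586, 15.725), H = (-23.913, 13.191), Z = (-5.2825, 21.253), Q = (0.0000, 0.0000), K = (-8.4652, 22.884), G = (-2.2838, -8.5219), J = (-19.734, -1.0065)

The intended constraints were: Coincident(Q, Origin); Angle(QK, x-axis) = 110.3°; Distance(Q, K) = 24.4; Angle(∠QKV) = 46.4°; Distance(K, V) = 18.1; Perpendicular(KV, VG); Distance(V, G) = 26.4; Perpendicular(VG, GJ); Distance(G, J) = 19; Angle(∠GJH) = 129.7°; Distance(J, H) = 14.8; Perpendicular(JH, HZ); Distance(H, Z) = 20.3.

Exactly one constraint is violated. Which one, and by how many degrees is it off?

Perpendicular(JH, HZ) — off by 7.00°.

Q = (0.00, 0.00) ✓; QK at 110.3° ✓; |QK| = 24.40 ✓; ∠QKV = 46.40° ✓; |KV| = 18.10 ✓; ∠(KV, VG) = 90.00° ✓; |VG| = 26.40 ✓; ∠(VG, GJ) = 90.00° ✓; |GJ| = 19.00 ✓; ∠GJH = 129.7° ✓; |JH| = 14.80 ✓; ∠(JH, HZ) = 83.00° ✗; |HZ| = 20.30 ✓.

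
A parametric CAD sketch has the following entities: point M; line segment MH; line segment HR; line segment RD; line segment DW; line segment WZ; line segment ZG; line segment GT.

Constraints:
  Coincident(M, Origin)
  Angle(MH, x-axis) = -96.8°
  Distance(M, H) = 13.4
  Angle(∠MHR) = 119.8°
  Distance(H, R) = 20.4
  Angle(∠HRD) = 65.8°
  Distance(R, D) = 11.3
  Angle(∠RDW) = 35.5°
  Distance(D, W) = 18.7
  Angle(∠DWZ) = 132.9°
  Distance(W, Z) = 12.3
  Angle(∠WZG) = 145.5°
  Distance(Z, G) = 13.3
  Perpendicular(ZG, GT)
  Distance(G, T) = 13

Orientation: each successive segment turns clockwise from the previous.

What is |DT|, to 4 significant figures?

28.99

∠WZG = 145.5° gives ZG at -137.3° from the x-axis; with |ZG| = 13.3, G = (-22.09, -46.44). ZG is perpendicular to GT, so GT runs at 132.7°; with |GT| = 13.0, T = (-30.91, -36.89). Then |DT| = |T − D| = 28.99.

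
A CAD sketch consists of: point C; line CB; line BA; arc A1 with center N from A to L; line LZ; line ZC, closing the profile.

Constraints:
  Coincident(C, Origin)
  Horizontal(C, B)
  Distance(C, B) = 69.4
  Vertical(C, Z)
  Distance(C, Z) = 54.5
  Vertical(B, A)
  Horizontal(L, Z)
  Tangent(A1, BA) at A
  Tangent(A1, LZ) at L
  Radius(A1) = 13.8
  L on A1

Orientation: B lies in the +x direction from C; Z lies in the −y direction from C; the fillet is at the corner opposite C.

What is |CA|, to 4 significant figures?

80.45

C is at the origin; C and B share the same y with |CB| = 69.4 and B on the +x side, so B = (69.40, 0.000). CZ is vertical with |CZ| = 54.5 and Z on the −y side, so Z = (0.000, -54.50). The virtual corner opposite C is at (69.40, -54.50). Tangency of A1 to BA means the radius NA is perpendicular to BA and A1 meets LZ tangentially, so NL is at right angles to LZ, with radius 13.8, so the center N sits 13.8 in from both sides at N = (55.60, -40.70). That places the tangent points at A = (69.40, -40.70) on BA and L = (55.60, -54.50) on LZ. Then |CA| = |A − C| = 80.45.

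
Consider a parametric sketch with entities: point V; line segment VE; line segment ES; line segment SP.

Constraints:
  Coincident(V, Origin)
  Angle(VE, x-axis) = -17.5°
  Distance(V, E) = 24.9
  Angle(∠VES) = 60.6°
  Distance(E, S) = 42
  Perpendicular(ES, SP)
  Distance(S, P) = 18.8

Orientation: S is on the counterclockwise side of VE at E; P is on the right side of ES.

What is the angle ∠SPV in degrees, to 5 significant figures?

36.329°

V is at the origin; VE runs at -17.5° with length 24.9, so E = 24.9·(cos -17.5°, sin -17.5°) = (23.748, -7.4876). ∠VES = 60.6°, so ES runs at -17.5° + (180° − 60.6°) = 101.90° from the x-axis; with |ES| = 42.0, S = E + 42.0·(cos 101.90°, sin 101.90°) = (15.087, 33.610). The perpendicularity gives SP at right angles to ES; with |SP| = 18.8 on the right of ES, P = S + 18.8·(0.97851, 0.20620) = (33.483, 37.486). Then cos ∠SPV = PS·PV / (|PS||PV|), giving 36.329°.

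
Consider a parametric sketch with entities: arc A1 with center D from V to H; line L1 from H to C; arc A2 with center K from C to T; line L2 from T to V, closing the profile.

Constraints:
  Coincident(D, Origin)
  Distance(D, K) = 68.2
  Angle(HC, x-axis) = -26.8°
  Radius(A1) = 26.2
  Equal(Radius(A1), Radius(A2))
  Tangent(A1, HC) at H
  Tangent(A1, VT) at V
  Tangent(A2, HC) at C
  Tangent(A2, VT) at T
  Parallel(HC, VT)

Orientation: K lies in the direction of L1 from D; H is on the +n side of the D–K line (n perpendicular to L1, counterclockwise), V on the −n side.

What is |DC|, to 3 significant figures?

73.1

The slot axis is L1's direction at -26.8°, so u = (cos -26.8°, sin -26.8°) = (0.893, -0.451) and n = (−sin -26.8°, cos -26.8°) = (0.451, 0.893). D is at the origin and K lies 68.2 along u from D, so K = 68.2·u = (60.9, -30.7). Tangency of A1 to both parallel lines with radius 26.2 puts H and V at D ± 26.2·n: H = (11.8, 23.4), V = (-11.8, -23.4). Equal radii place C and T the same way about K: C = K + 26.2·n = (72.7, -7.36), T = K − 26.2·n = (49.1, -54.1). Then |DC| = |C − D| = 73.1.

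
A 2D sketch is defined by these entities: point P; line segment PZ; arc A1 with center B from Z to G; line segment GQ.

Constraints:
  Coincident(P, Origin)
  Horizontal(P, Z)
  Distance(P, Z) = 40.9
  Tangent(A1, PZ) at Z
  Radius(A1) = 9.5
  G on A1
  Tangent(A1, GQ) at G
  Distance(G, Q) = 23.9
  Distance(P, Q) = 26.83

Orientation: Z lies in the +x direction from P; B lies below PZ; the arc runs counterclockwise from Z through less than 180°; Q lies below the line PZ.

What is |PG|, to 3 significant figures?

34.1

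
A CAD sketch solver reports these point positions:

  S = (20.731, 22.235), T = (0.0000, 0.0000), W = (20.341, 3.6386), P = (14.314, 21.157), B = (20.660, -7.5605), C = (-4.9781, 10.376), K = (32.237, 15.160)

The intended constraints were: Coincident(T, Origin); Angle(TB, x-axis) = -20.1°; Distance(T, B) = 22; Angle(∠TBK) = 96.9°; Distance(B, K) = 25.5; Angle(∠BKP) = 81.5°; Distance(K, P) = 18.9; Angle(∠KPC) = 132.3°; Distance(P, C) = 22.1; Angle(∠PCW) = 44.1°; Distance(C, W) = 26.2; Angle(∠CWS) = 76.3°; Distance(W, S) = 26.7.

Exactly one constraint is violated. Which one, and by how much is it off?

Distance(W, S) = 26.7 — off by 8.10.

T = (0.00, 0.00) ✓; TB at -20.10° ✓; |TB| = 22.00 ✓; ∠TBK = 96.90° ✓; |BK| = 25.50 ✓; ∠BKP = 81.50° ✓; |KP| = 18.90 ✓; ∠KPC = 132.3° ✓; |PC| = 22.10 ✓; ∠PCW = 44.10° ✓; |CW| = 26.20 ✓; ∠CWS = 76.30° ✓; |WS| = 18.60 ✗.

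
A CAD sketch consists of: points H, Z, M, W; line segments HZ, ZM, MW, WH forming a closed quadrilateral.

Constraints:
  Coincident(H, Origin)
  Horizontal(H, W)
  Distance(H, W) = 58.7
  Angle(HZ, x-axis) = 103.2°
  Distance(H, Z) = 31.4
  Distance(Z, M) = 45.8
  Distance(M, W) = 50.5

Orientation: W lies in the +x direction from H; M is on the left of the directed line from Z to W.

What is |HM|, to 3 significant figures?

57.9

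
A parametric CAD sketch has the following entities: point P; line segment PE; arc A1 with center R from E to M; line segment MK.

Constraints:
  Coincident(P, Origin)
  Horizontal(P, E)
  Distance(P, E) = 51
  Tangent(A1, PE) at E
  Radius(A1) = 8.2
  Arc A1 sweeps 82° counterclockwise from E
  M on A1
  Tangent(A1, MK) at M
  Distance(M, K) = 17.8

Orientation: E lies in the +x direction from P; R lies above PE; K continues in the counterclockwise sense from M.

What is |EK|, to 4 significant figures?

26.86

On A1, E sits at bearing -90° from R; an 82° counterclockwise sweep puts M at bearing -8°, so M = R + 8.2·(cos -8°, sin -8°) = (59.12, 7.059). Tangency of A1 to MK means the radius RM is perpendicular to MK, so MK runs along (−sin -8°, cos -8°); with |MK| = 17.8, K = (61.60, 24.69). Then |EK| = |K − E| = 26.86.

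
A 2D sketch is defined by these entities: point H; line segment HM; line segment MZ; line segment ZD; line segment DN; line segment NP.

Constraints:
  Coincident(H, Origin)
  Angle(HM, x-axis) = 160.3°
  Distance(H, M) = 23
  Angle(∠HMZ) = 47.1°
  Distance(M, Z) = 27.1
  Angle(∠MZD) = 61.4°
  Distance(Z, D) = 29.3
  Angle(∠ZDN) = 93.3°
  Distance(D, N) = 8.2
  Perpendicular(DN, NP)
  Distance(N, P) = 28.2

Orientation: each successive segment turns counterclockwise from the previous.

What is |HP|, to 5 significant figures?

20.228

H is at the origin; HM runs at 160.3° with length 23.0, so M = (-21.654, 7.7532). ∠HMZ = 47.1° gives MZ at -66.800° from the x-axis; with |MZ| = 27.1, Z = (-10.978, -17.155). ∠MZD = 61.4° gives ZD at 51.800° from the x-axis; with |ZD| = 29.3, D = (7.1414, 5.8702). ∠ZDN = 93.3° gives DN at 138.50° from the x-axis; with |DN| = 8.2, N = (0.99993, 11.304). The perpendicularity gives NP at right angles to DN, so NP runs at -131.50°; with |NP| = 28.2, P = (-17.686, -9.8168). Then |HP| = |P − H| = 20.228.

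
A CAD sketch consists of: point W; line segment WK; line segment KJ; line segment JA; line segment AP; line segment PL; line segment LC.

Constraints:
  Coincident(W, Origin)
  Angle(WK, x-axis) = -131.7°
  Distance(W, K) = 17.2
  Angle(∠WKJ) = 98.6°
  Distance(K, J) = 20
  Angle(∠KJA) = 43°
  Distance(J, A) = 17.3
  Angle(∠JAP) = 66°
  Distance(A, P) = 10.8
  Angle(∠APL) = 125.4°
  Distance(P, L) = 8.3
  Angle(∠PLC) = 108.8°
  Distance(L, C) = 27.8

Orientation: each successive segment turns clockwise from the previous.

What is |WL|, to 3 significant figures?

24.9

W is at the origin; WK runs at -131.7° with length 17.2, so K = (-11.4, -12.8). ∠WKJ = 98.6° gives KJ at 147° from the x-axis; with |KJ| = 20.0, J = (-28.2, -1.92). ∠KJA = 43.0° gives JA at 9.90° from the x-axis; with |JA| = 17.3, A = (-11.2, 1.05). ∠JAP = 66.0° gives AP at -104° from the x-axis; with |AP| = 10.8, P = (-13.8, -9.42). ∠APL = 125.4° gives PL at -159° from the x-axis; with |PL| = 8.3, L = (-21.5, -12.4). Then |WL| = |L − W| = 24.9.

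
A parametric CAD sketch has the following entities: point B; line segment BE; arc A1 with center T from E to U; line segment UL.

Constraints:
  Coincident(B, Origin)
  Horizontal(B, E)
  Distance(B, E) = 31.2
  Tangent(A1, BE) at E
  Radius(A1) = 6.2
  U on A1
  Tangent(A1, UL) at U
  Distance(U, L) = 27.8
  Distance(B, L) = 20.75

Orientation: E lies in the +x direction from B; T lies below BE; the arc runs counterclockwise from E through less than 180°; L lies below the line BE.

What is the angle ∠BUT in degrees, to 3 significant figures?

134°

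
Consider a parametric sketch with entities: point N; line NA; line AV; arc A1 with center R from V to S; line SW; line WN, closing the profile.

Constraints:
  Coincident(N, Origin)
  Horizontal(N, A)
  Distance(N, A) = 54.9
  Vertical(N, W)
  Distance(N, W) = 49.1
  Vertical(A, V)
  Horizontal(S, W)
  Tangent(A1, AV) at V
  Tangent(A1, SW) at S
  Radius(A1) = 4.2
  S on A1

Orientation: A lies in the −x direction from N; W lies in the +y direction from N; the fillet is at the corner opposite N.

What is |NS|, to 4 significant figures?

70.58

The virtual corner opposite N is at (-54.90, 49.10). Since A1 is tangent to AV there, RV ⟂ AV and A1 meets SW tangentially, so RS is at right angles to SW, with radius 4.2, so the center R sits 4.2 in from both sides at R = (-50.70, 44.90). That places the tangent points at V = (-54.90, 44.90) on AV and S = (-50.70, 49.10) on SW. Then |NS| = |S − N| = 70.58.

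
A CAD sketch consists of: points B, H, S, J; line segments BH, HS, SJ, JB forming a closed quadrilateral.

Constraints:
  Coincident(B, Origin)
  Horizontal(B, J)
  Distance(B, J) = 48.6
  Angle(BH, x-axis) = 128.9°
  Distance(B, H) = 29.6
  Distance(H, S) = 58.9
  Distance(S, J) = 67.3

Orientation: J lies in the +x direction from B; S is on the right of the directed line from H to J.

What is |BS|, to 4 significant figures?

36.15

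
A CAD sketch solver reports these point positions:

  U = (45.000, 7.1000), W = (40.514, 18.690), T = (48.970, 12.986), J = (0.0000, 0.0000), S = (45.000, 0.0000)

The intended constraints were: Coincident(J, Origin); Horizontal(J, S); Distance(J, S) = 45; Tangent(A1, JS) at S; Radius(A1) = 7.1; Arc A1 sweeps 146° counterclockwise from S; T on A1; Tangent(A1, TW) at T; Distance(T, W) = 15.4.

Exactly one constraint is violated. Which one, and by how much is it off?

Distance(T, W) = 15.4 — off by 5.20.

J = (0.00, 0.00) ✓; J.y = 0.00, S.y = 0.00 ✓; |JS| = 45.00 ✓; ∠(US, SJ) = 90.00° ✓; |US| = 7.100 ✓; bearing(U→T) − bearing(U→S) = 146.0° ✓; |UT| = 7.100 ✓; ∠(UT, TW) = 90.00° ✓; |TW| = 10.20 ✗.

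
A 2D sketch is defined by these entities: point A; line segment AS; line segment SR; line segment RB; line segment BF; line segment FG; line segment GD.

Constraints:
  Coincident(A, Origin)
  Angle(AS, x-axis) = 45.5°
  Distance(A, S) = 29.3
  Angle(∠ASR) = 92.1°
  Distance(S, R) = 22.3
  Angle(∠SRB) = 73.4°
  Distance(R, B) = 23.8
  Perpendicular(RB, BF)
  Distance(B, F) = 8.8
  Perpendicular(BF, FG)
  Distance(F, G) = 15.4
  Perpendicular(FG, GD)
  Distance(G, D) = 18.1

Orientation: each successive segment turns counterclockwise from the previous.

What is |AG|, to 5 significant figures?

26.853

A is at the origin; AS runs at 45.5° with length 29.3, so S = (20.537, 20.898). ∠ASR = 92.1° gives SR at 133.40° from the x-axis; with |SR| = 22.3, R = (5.2146, 37.101). ∠SRB = 73.4° gives RB at -120.00° from the x-axis; with |RB| = 23.8, B = (-6.6854, 16.489). RB is perpendicular to BF, so BF runs at -30.000°; with |BF| = 8.8, F = (0.93561, 12.089). BF ⟂ FG, so FG runs at 60.000°; with |FG| = 15.4, G = (8.6356, 25.426). Then |AG| = |G − A| = 26.853.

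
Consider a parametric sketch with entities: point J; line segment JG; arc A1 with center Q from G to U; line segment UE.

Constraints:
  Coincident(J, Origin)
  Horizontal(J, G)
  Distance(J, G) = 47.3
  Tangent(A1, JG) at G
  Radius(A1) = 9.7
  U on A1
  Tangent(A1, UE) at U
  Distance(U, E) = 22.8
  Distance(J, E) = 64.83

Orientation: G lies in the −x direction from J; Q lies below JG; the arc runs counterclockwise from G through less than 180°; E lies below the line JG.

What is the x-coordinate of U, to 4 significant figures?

-56.99

Checks: |QU| = 9.700 ✓; ∠(QU, UE) = 90.00° ✓; |UE| = 22.80 ✓; |JE| = 64.83 ✓.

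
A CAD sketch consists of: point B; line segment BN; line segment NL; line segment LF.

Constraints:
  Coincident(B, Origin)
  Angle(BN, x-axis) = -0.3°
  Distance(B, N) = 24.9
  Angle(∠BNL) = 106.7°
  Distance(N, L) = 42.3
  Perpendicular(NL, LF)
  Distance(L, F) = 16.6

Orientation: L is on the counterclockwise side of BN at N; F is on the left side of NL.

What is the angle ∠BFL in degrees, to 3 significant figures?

98.3°

B is at the origin; BN runs at -0.3° with length 24.9, so N = 24.9·(cos -0.3°, sin -0.3°) = (24.9, -0.130). ∠BNL = 106.7°, so NL runs at -0.3° + (180° − 106.7°) = 73.0° from the x-axis; with |NL| = 42.3, L = N + 42.3·(cos 73.0°, sin 73.0°) = (37.3, 40.3). NL is perpendicular to LF; with |LF| = 16.6 on the left of NL, F = L + 16.6·(-0.956, 0.292) = (21.4, 45.2). Then cos ∠BFL = FB·FL / (|FB||FL|), giving 98.3°.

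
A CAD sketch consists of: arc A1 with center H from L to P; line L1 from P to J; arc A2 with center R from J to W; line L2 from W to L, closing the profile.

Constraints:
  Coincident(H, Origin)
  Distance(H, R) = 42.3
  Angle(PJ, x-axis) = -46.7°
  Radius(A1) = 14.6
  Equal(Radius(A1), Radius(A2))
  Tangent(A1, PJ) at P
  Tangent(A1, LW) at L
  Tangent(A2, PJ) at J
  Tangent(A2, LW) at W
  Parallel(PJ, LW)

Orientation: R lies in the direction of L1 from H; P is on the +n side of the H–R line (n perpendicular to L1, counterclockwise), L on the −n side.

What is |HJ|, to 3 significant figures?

44.7

Tangency of A1 to both parallel lines with radius 14.6 puts P and L at H ± 14.6·n: P = (10.6, 10.0), L = (-10.6, -10.0). Equal radii place J and W the same way about R: J = R + 14.6·n = (39.6, -20.8), W = R − 14.6·n = (18.4, -40.8). Then |HJ| = |J − H| = 44.7.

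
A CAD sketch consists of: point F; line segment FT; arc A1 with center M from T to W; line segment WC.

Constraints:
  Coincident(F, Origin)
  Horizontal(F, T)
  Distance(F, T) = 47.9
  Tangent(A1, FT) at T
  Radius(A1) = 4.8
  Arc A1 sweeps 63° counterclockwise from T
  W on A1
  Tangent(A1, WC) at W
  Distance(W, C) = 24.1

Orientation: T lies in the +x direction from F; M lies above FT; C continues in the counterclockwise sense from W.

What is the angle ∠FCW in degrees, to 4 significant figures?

42.11°

On A1, T sits at bearing -90° from M; a 63° counterclockwise sweep puts W at bearing -27°, so W = M + 4.8·(cos -27°, sin -27°) = (52.18, 2.621). A1 meets WC tangentially, so MW is at right angles to WC, so WC runs along (−sin -27°, cos -27°); with |WC| = 24.1, C = (63.12, 24.09). Then cos ∠FCW = CF·CW / (|CF||CW|), giving 42.11°.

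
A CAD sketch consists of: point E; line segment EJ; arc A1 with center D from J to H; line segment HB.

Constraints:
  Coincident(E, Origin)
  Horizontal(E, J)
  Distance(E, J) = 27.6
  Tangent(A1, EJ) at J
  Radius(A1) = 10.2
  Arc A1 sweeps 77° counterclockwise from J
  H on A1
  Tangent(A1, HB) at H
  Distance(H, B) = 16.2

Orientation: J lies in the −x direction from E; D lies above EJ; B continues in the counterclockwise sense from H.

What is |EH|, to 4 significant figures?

19.35

E is at the origin; EJ is horizontal with |EJ| = 27.6 and J on the −x side, so J = (-27.60, 0.000). Tangency of A1 to EJ means the radius DJ is perpendicular to EJ, so D = J + (0, 10.2) = (-27.60, 10.20). On A1, J sits at bearing -90° from D; a 77° counterclockwise sweep puts H at bearing -13°, so H = D + 10.2·(cos -13°, sin -13°) = (-17.66, 7.905). Then |EH| = |H − E| = 19.35.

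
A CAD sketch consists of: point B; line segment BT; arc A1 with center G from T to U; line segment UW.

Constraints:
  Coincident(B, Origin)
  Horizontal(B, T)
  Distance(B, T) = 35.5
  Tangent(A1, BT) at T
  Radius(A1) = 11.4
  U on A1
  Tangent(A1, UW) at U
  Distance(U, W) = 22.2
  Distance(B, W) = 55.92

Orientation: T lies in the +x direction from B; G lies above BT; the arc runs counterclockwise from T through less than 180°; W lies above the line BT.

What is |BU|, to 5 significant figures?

48.563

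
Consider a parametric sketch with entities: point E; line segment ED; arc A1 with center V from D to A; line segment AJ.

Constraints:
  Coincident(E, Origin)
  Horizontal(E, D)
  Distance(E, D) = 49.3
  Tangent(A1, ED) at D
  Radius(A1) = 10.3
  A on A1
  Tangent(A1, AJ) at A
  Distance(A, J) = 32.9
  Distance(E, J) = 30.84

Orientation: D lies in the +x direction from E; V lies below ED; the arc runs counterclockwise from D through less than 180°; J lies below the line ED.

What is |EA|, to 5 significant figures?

42.420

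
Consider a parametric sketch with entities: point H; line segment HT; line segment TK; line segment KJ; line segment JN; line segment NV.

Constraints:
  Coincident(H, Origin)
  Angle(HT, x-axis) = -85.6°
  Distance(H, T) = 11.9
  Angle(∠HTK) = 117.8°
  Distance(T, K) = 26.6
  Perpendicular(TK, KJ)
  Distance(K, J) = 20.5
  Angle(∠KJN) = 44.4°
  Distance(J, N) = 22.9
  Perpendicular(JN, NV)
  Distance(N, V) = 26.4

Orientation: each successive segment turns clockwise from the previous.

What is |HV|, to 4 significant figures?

42.92

∠KJN = 44.4° gives JN at -13.40° from the x-axis; with |JN| = 22.9, N = (-10.24, -14.00). JN is perpendicular to NV, so NV runs at -103.4°; with |NV| = 26.4, V = (-16.36, -39.68). Then |HV| = |V − H| = 42.92.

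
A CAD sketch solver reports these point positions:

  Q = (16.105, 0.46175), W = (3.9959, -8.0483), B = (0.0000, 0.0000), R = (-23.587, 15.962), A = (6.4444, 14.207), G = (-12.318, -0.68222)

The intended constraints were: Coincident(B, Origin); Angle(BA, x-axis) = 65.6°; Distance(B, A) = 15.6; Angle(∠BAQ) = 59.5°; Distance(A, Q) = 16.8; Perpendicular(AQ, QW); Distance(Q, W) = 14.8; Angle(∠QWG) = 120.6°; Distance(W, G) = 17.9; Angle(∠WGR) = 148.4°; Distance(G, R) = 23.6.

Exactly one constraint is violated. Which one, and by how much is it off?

Distance(G, R) = 23.6 — off by 3.50.

B = (0.00, 0.00) ✓; BA at 65.60° ✓; |BA| = 15.60 ✓; ∠BAQ = 59.50° ✓; |AQ| = 16.80 ✓; ∠(AQ, QW) = 90.00° ✓; |QW| = 14.80 ✓; ∠QWG = 120.6° ✓; |WG| = 17.90 ✓; ∠WGR = 148.4° ✓; |GR| = 20.10 ✗.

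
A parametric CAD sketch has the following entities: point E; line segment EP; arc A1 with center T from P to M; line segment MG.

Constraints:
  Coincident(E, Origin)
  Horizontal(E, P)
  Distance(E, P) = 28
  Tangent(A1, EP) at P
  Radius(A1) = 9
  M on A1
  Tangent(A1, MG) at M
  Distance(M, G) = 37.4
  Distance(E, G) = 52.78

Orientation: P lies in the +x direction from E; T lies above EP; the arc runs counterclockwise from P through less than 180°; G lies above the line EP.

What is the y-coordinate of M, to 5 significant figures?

12.095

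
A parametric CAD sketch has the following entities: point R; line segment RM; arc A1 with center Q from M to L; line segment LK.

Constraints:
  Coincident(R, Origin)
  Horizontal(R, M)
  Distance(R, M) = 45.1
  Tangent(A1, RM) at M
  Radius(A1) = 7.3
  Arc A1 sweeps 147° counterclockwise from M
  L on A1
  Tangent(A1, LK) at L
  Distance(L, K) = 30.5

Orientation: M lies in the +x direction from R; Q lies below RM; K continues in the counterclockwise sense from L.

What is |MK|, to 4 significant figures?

37.00

R is at the origin; R and M share the same y with |RM| = 45.1 and M on the +x side, so M = (45.10, 0.000). The tangent condition forces QM to be normal to RM, so Q = M + (0, -7.3) = (45.10, -7.300). On A1, M sits at bearing 90° from Q; a 147° counterclockwise sweep puts L at bearing 237°, so L = Q + 7.3·(cos 237°, sin 237°) = (41.12, -13.42). Since A1 is tangent to LK there, QL ⟂ LK, so LK runs along (−sin 237°, cos 237°); with |LK| = 30.5, K = (66.70, -30.03). Then |MK| = |K − M| = 37.00.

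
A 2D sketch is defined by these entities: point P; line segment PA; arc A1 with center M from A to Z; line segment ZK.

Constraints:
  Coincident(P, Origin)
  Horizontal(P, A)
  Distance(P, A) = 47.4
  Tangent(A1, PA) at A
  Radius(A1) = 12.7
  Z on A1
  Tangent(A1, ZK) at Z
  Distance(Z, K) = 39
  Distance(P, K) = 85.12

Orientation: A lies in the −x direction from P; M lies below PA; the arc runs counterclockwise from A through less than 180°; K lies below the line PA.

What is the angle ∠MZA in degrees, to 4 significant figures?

54.29°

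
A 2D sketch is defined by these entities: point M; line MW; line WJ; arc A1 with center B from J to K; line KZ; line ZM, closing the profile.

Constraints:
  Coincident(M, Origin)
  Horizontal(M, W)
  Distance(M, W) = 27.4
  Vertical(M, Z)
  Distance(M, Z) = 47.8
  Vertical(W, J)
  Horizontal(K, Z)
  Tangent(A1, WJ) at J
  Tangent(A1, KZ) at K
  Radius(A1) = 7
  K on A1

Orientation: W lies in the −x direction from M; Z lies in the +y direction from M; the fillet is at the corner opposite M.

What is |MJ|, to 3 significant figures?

49.1

M is at the origin; MW is horizontal with |MW| = 27.4 and W on the −x side, so W = (-27.4, 0.00). M and Z share the same x with |MZ| = 47.8 and Z on the +y side, so Z = (0.00, 47.8). The virtual corner opposite M is at (-27.4, 47.8). The tangent condition forces BJ to be normal to WJ and A1 meets KZ tangentially, so BK is at right angles to KZ, with radius 7.0, so the center B sits 7.0 in from both sides at B = (-20.4, 40.8). That places the tangent points at J = (-27.4, 40.8) on WJ and K = (-20.4, 47.8) on KZ. Then |MJ| = |J − M| = 49.1.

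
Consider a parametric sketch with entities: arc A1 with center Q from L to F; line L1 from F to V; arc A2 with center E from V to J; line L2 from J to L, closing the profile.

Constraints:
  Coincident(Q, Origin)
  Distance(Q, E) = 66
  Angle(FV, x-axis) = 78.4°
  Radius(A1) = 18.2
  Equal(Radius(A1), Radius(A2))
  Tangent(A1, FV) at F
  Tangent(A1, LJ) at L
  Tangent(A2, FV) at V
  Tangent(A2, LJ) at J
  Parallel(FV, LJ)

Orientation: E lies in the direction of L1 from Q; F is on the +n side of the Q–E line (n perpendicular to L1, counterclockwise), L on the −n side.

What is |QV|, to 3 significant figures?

68.5

The slot axis is L1's direction at 78.4°, so u = (cos 78.4°, sin 78.4°) = (0.201, 0.980) and n = (−sin 78.4°, cos 78.4°) = (-0.980, 0.201). Q is at the origin and E lies 66.0 along u from Q, so E = 66.0·u = (13.3, 64.7). Tangency of A1 to both parallel lines with radius 18.2 puts F and L at Q ± 18.2·n: F = (-17.8, 3.66), L = (17.8, -3.66). Equal radii place V and J the same way about E: V = E + 18.2·n = (-4.56, 68.3), J = E − 18.2·n = (31.1, 61.0). Then |QV| = |V − Q| = 68.5.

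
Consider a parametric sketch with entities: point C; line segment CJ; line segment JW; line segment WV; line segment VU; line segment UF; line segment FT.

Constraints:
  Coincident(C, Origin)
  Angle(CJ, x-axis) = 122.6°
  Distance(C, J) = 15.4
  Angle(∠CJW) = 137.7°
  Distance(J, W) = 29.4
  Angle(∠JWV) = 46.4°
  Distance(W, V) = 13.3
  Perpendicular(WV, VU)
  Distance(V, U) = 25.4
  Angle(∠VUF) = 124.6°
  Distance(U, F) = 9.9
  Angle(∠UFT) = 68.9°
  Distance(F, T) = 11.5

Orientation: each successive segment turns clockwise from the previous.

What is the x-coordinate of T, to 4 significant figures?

-17.78

∠VUF = 124.6° gives UF at 161.3° from the x-axis; with |UF| = 9.9, F = (-25.14, 19.28). ∠UFT = 68.9° gives FT at 50.20° from the x-axis; with |FT| = 11.5, T = (-17.78, 28.12). So T.x = -17.78.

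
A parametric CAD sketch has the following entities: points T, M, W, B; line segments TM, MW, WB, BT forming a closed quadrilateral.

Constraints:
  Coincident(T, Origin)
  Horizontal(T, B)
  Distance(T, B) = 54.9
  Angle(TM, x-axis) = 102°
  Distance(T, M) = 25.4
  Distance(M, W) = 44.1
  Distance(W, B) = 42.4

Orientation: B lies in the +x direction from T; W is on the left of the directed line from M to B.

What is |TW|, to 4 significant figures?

53.06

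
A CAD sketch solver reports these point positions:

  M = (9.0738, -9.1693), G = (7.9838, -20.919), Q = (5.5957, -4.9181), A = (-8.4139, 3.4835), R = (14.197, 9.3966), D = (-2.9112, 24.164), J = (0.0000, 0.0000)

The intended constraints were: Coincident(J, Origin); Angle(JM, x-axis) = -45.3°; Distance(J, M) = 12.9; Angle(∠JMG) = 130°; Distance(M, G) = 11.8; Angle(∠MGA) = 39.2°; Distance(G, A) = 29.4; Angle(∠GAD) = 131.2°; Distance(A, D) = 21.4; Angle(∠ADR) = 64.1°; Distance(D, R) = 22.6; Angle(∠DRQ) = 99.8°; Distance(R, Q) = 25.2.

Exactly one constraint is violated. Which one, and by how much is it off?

Distance(R, Q) = 25.2 — off by 8.50.

J = (0.00, 0.00) ✓; JM at -45.30° ✓; |JM| = 12.90 ✓; ∠JMG = 130.0° ✓; |MG| = 11.80 ✓; ∠MGA = 39.20° ✓; |GA| = 29.40 ✓; ∠GAD = 131.2° ✓; |AD| = 21.40 ✓; ∠ADR = 64.10° ✓; |DR| = 22.60 ✓; ∠DRQ = 99.80° ✓; |RQ| = 16.70 ✗.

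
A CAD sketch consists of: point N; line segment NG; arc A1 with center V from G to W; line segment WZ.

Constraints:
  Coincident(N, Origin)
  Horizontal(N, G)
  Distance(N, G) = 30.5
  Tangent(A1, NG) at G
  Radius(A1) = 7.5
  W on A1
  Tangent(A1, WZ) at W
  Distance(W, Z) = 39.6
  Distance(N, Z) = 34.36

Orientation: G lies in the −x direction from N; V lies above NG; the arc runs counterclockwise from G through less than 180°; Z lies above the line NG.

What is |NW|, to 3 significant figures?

24.7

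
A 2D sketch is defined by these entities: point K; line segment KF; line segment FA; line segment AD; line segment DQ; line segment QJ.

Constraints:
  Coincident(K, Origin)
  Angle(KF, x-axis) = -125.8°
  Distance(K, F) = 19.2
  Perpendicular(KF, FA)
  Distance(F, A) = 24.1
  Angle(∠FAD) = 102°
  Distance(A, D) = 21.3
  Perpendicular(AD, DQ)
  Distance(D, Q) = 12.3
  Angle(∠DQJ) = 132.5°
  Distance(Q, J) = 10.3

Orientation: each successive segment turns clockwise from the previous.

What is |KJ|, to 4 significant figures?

8.307

AD is perpendicular to DQ, so DQ runs at -23.80°; with |DQ| = 12.3, Q = (-10.93, 13.05). ∠DQJ = 132.5° gives QJ at -71.30° from the x-axis; with |QJ| = 10.3, J = (-7.626, 3.294). Then |KJ| = |J − K| = 8.307.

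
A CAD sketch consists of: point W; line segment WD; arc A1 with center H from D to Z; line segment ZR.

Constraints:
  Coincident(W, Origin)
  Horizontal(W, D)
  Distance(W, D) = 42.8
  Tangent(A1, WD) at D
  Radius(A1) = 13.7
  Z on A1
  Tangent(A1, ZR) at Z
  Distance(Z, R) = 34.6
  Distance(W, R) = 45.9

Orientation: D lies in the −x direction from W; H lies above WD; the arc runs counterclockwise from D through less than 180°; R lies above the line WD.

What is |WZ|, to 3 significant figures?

31.2

Checks: |HD| = 13.70 ✓; |HZ| = 13.70 ✓; ∠(HZ, ZR) = 90.00° ✓; |ZR| = 34.60 ✓; |WR| = 45.90 ✓.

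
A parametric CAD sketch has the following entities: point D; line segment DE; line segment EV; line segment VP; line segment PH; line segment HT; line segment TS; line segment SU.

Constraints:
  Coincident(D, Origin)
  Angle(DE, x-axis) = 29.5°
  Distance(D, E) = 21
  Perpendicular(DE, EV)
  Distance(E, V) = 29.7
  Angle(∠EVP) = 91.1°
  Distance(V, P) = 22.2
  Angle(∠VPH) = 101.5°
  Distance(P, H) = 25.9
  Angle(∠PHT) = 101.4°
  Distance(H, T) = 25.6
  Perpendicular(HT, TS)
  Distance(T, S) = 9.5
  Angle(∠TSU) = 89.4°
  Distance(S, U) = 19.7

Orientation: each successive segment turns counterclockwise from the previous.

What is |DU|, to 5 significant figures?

11.184

HT is perpendicular to TS, so TS runs at 95.500°; with |TS| = 9.5, S = (16.225, 12.760). ∠TSU = 89.4° gives SU at -173.90° from the x-axis; with |SU| = 19.7, U = (-3.3634, 10.667). Then |DU| = |U − D| = 11.184.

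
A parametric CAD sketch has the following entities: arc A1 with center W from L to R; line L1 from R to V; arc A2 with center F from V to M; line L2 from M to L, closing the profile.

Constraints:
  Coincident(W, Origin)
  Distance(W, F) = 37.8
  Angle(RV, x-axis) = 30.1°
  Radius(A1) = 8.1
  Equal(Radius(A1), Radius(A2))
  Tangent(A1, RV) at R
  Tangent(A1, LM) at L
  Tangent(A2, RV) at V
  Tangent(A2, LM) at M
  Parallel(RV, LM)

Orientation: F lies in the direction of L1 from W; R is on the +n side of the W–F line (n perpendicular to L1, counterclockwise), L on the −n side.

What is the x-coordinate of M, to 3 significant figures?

36.8

The slot axis is L1's direction at 30.1°, so u = (cos 30.1°, sin 30.1°) = (0.865, 0.502) and n = (−sin 30.1°, cos 30.1°) = (-0.502, 0.865). W is at the origin and F lies 37.8 along u from W, so F = 37.8·u = (32.7, 19.0). Tangency of A1 to both parallel lines with radius 8.1 puts R and L at W ± 8.1·n: R = (-4.06, 7.01), L = (4.06, -7.01). Equal radii place V and M the same way about F: V = F + 8.1·n = (28.6, 26.0), M = F − 8.1·n = (36.8, 11.9). So M.x = 36.8.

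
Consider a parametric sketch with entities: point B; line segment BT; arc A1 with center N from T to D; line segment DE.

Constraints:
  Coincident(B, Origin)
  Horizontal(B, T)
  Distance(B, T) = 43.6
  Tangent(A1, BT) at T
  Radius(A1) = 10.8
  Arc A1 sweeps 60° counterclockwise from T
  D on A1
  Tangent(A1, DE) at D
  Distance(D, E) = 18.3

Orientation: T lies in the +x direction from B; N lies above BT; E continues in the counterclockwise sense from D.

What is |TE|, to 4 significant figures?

28.18

B is at the origin; B and T share the same y with |BT| = 43.6 and T on the +x side, so T = (43.60, 0.000). Since A1 is tangent to BT there, NT ⟂ BT, so N = T + (0, 10.8) = (43.60, 10.80). On A1, T sits at bearing -90° from N; a 60° counterclockwise sweep puts D at bearing -30°, so D = N + 10.8·(cos -30°, sin -30°) = (52.95, 5.400). Tangency of A1 to DE means the radius ND is perpendicular to DE, so DE runs along (−sin -30°, cos -30°); with |DE| = 18.3, E = (62.10, 21.25). Then |TE| = |E − T| = 28.18.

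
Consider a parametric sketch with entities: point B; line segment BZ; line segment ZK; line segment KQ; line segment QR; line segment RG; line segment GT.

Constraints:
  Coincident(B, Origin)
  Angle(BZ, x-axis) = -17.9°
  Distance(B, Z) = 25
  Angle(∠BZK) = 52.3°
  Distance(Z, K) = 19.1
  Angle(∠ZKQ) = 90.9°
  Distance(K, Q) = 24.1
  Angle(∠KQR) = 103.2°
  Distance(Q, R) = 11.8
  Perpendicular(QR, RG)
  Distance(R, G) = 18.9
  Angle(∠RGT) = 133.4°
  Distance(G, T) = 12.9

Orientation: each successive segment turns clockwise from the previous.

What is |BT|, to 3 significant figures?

22.6

B is at the origin; BZ runs at -17.9° with length 25.0, so Z = (23.8, -7.68). ∠BZK = 52.3° gives ZK at -146° from the x-axis; with |ZK| = 19.1, K = (8.03, -18.5). ∠ZKQ = 90.9° gives KQ at 125° from the x-axis; with |KQ| = 24.1, Q = (-5.90, 1.19). ∠KQR = 103.2° gives QR at 48.5° from the x-axis; with |QR| = 11.8, R = (1.92, 10.0). QR ⟂ RG, so RG runs at -41.5°; with |RG| = 18.9, G = (16.1, -2.49). ∠RGT = 133.4° gives GT at -88.1° from the x-axis; with |GT| = 12.9, T = (16.5, -15.4). Then |BT| = |T − B| = 22.6.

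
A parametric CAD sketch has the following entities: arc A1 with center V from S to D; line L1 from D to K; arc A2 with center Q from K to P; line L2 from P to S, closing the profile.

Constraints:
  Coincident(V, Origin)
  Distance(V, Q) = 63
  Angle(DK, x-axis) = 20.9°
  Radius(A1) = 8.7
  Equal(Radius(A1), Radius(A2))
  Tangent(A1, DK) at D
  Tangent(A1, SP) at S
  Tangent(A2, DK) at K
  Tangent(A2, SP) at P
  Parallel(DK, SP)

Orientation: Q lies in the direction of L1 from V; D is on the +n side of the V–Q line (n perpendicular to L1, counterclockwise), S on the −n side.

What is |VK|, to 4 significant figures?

63.60

The slot axis is L1's direction at 20.9°, so u = (cos 20.9°, sin 20.9°) = (0.9342, 0.3567) and n = (−sin 20.9°, cos 20.9°) = (-0.3567, 0.9342). V is at the origin and Q lies 63.0 along u from V, so Q = 63.0·u = (58.85, 22.47). Tangency of A1 to both parallel lines with radius 8.7 puts D and S at V ± 8.7·n: D = (-3.104, 8.128), S = (3.104, -8.128). Equal radii place K and P the same way about Q: K = Q + 8.7·n = (55.75, 30.60), P = Q − 8.7·n = (61.96, 14.35). Then |VK| = |K − V| = 63.60.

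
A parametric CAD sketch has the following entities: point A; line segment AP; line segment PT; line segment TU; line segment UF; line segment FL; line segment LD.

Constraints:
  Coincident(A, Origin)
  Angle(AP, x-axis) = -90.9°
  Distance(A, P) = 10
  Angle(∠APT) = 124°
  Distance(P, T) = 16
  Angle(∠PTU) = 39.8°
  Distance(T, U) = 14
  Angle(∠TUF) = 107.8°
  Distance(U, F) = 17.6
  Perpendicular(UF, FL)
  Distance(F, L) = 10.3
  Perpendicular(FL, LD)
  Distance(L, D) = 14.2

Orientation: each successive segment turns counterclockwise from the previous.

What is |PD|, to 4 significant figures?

8.044

UF is perpendicular to FL, so FL runs at -92.50°; with |FL| = 10.3, L = (-8.761, -15.17). FL is perpendicular to LD, so LD runs at -2.500°; with |LD| = 14.2, D = (5.425, -15.79). Then |PD| = |D − P| = 8.044.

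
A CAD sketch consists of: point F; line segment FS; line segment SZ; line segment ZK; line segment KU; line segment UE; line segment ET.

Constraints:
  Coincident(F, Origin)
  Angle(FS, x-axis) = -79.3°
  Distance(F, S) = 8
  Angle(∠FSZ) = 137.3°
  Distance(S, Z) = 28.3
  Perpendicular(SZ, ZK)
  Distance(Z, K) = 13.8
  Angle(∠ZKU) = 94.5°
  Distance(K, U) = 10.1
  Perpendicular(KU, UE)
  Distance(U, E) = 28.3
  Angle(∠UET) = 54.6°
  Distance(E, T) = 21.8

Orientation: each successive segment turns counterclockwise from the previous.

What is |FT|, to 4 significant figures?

41.35

F is at the origin; FS runs at -79.3° with length 8.0, so S = (1.485, -7.861). ∠FSZ = 137.3° gives SZ at -36.60° from the x-axis; with |SZ| = 28.3, Z = (24.21, -24.73). SZ ⟂ ZK, so ZK runs at 53.40°; with |ZK| = 13.8, K = (32.43, -13.66). ∠ZKU = 94.5° gives KU at 138.9° from the x-axis; with |KU| = 10.1, U = (24.82, -7.016). The perpendicularity gives UE at right angles to KU, so UE runs at -131.1°; with |UE| = 28.3, E = (6.218, -28.34). ∠UET = 54.6° gives ET at -5.700° from the x-axis; with |ET| = 21.8, T = (27.91, -30.51). Then |FT| = |T − F| = 41.35.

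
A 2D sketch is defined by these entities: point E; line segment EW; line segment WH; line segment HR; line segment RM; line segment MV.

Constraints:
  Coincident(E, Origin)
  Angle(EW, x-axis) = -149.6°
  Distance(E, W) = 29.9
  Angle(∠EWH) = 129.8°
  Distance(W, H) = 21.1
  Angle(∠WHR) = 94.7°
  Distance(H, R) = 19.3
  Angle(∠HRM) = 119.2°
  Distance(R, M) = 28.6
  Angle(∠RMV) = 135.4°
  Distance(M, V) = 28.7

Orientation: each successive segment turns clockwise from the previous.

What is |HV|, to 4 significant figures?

58.54

E is at the origin; EW runs at -149.6° with length 29.9, so W = (-25.79, -15.13). ∠EWH = 129.8° gives WH at 160.2° from the x-axis; with |WH| = 21.1, H = (-45.64, -7.983). ∠WHR = 94.7° gives HR at 74.90° from the x-axis; with |HR| = 19.3, R = (-40.61, 10.65). ∠HRM = 119.2° gives RM at 14.10° from the x-axis; with |RM| = 28.6, M = (-12.88, 17.62). ∠RMV = 135.4° gives MV at -30.50° from the x-axis; with |MV| = 28.7, V = (11.85, 3.052). Then |HV| = |V − H| = 58.54.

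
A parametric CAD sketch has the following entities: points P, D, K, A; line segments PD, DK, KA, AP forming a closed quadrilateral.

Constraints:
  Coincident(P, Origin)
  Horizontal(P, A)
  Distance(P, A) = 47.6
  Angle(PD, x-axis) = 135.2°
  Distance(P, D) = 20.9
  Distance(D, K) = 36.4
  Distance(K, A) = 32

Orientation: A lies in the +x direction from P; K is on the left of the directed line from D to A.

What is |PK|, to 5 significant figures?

28.186

P is at the origin; P and A share the same y with |PA| = 47.6 and A in +x, so A = (47.6, 0). PD runs at 135.2° with |PD| = 20.9, so D = (-14.830, 14.727). K is determined by |DK| = 36.4 and |KA| = 32.0 together: it lies at the intersection of circle(D, 36.4) and circle(A, 32.0). With |DA| = 64.144, the foot of the radical line on DA is 34.418 from D and the perpendicular offset is √(36.4² − 34.418²) = 11.848. Taking the left-of-DA solution: K = (21.389, 18.356).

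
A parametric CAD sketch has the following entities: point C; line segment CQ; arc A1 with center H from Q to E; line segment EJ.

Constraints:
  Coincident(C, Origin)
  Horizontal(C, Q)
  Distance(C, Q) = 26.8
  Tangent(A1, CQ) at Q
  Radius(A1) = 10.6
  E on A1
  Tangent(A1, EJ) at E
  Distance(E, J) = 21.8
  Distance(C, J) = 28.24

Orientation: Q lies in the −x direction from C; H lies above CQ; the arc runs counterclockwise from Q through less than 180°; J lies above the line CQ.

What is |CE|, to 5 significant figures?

18.221

C is at the origin; CQ is horizontal with |CQ| = 26.8 and Q on the −x side, so Q = (-26.800, 0.0000). The tangent condition forces HQ to be normal to CQ, so H = Q + (0, 10.6) = (-26.800, 10.600). Since HE ⟂ EJ (tangency), |HJ| = √(10.6² + 21.8²) = 24.240 regardless of where E sits on A1. So J lies on both circle(C, 28.24) and circle(H, 24.240); the above-CQ intersection is J = (-8.7987, 26.834). E is the foot of the tangent from J: E = (-16.973, 6.6251).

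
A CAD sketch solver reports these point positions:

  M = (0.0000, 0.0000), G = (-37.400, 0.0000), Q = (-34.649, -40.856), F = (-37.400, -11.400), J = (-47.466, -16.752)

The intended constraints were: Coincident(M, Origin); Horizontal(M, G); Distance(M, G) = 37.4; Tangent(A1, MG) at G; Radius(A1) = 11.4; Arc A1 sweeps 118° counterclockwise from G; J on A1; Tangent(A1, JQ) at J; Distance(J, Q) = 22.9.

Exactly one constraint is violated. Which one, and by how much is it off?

Distance(J, Q) = 22.9 — off by 4.40.

M = (0.00, 0.00) ✓; M.y = 0.00, G.y = 0.00 ✓; |MG| = 37.40 ✓; ∠(FG, GM) = 90.00° ✓; |FG| = 11.40 ✓; bearing(F→J) − bearing(F→G) = 118.0° ✓; |FJ| = 11.40 ✓; ∠(FJ, JQ) = 90.00° ✓; |JQ| = 27.30 ✗.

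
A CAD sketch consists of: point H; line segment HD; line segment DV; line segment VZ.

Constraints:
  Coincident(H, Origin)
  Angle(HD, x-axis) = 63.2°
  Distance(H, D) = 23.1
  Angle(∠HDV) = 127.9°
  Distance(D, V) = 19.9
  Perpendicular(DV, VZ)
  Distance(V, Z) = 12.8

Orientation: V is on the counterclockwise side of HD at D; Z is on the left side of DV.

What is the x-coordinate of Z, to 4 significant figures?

-9.661

H is at the origin; HD runs at 63.2° with length 23.1, so D = 23.1·(cos 63.2°, sin 63.2°) = (10.42, 20.62). ∠HDV = 127.9°, so DV runs at 63.2° + (180° − 127.9°) = 115.3° from the x-axis; with |DV| = 19.9, V = D + 19.9·(cos 115.3°, sin 115.3°) = (1.911, 38.61). DV ⟂ VZ; with |VZ| = 12.8 on the left of DV, Z = V + 12.8·(-0.9041, -0.4274) = (-9.661, 33.14). So Z.x = -9.661.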